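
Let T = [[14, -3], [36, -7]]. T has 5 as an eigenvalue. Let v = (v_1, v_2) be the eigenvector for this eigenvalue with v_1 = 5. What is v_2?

15

T − 5I = [[9, -3], [36, -12]].
Solving (T − 5I)v = 0 gives the eigenspace spanned by (5, 15).
With v_1 = 5, v = (5, 15), so v_2 = 15.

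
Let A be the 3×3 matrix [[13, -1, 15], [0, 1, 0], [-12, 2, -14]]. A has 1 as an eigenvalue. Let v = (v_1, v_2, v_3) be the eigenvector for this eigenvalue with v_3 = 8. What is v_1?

A − 1I = [[12, -1, 15], [0, 0, 0], [-12, 2, -15]].
Solving (A − 1I)v = 0 gives the eigenspace spanned by (-10, 0, 8).
With v_3 = 8, v = (-10, 0, 8), so v_1 = -10.

-10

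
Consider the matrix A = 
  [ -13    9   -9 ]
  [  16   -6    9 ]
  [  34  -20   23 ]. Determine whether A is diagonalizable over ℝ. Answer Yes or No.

Yes

Characteristic polynomial: p(μ) = μ^3 - 4μ^2 - 17μ + 60 = (μ - 5)(μ - 3)(μ + 4).
All 3 eigenvalues are distinct, so A is diagonalizable.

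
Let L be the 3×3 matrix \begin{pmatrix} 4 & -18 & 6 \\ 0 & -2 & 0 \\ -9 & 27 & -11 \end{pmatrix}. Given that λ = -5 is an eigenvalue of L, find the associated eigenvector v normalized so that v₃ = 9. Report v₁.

-6

L + 5I = [[9, -18, 6], [0, 3, 0], [-9, 27, -6]].
Solving (L + 5I)v = 0 gives the eigenspace spanned by (-6, 0, 9).
With v₃ = 9, v = (-6, 0, 9), so v₁ = -6.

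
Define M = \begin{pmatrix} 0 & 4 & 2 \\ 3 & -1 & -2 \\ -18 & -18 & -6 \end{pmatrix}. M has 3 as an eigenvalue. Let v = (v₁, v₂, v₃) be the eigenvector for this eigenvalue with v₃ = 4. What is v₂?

-2

M − 3I = [[-3, 4, 2], [3, -4, -2], [-18, -18, -9]].
Solving (M − 3I)v = 0 gives the eigenspace spanned by (0, -2, 4).
With v₃ = 4, v = (0, -2, 4), so v₂ = -2.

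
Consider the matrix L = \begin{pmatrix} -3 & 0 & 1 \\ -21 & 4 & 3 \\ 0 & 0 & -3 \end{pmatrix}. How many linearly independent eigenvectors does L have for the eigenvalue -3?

L + 3I = [[0, 0, 1], [-21, 7, 3], [0, 0, 0]].
This matrix has rank 2, so its null space has dimension 3 − 2 = 1.

1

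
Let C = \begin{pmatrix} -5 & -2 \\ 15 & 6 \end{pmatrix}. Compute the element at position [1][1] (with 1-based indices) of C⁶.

Characteristic polynomial: r^2 - r = r(r - 1), so the eigenvalues are 0, 1.
r=0: eigenvector (2, -5).
r=1: eigenvector (1, -3).
P = [[2, 1], [-5, -3]], D = diag(0, 1), P⁻¹ = [[3, 1], [-5, -2]].
C⁶ = P·diag(0, 1)·P⁻¹ = [[-5, -2], [15, 6]].
The requested entry is -5.

-5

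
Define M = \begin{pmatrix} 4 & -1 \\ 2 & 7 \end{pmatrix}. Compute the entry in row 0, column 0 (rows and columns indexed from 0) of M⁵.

-1526

Characteristic polynomial: s^2 - 11s + 30 = (s - 6)(s - 5), so the eigenvalues are 5, 6.
s=6: eigenvector (1, -2).
s=5: eigenvector (1, -1).
P = [[1, 1], [-2, -1]], D = diag(6, 5), P⁻¹ = [[-1, -1], [2, 1]].
M⁵ = P·diag(7776, 3125)·P⁻¹ = [[-1526, -4651], [9302, 12427]].
The requested entry is -1526.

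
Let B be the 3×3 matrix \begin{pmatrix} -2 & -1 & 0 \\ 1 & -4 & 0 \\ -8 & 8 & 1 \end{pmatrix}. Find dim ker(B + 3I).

1

B + 3I = [[1, -1, 0], [1, -1, 0], [-8, 8, 4]].
This matrix has rank 2, so its null space has dimension 3 − 2 = 1.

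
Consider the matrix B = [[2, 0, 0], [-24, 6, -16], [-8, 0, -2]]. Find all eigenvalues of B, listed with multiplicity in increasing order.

Characteristic polynomial: p(t) = t^3 - 6t^2 - 4t + 24 = (t - 6)(t - 2)(t + 2).
Roots (with multiplicity): -2, 2, 6.

-2, 2, 6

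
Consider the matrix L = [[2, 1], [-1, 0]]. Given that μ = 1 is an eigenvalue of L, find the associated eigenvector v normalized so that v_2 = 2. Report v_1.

-2

L − 1I = [[1, 1], [-1, -1]].
Solving (L − 1I)v = 0 gives the eigenspace spanned by (-2, 2).
With v_2 = 2, v = (-2, 2), so v_1 = -2.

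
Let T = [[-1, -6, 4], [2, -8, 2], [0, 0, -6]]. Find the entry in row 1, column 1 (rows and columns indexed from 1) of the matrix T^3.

Characteristic polynomial: s^3 + 15s^2 + 74s + 120 = (s + 4)(s + 5)(s + 6), so the eigenvalues are -6, -5, -4.
s=-4: eigenvector (-2, -1, 0).
s=-5: eigenvector (3, 2, 0).
s=-6: eigenvector (-2, -1, 1).
P = [[-2, 3, -2], [-1, 2, -1], [0, 0, 1]], D = diag(-4, -5, -6), P⁻¹ = [[-2, 3, -1], [-1, 2, 0], [0, 0, 1]].
T³ = P·diag(-64, -125, -216)·P⁻¹ = [[119, -366, 304], [122, -308, 152], [0, 0, -216]].
The requested entry is 119.

119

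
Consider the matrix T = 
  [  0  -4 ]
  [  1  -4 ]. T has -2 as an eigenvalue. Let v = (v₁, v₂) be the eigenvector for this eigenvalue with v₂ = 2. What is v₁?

T + 2I = [[2, -4], [1, -2]].
Solving (T + 2I)v = 0 gives the eigenspace spanned by (4, 2).
With v₂ = 2, v = (4, 2), so v₁ = 4.

4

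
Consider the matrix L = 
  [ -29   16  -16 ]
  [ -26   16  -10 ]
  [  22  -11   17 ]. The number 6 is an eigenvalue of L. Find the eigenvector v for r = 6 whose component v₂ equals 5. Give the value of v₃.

L − 6I = [[-35, 16, -16], [-26, 10, -10], [22, -11, 11]].
Solving (L − 6I)v = 0 gives the eigenspace spanned by (0, 5, 5).
With v₂ = 5, v = (0, 5, 5), so v₃ = 5.

5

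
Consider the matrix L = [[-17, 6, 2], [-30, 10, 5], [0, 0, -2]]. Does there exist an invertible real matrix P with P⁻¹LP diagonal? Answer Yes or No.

No

Characteristic polynomial: p(λ) = λ^3 + 9λ^2 + 24λ + 20 = (λ + 2)^2(λ + 5).
λ = -2 has algebraic multiplicity 2; rank(L + 2I) = 2, so geometric multiplicity = 1.
Geometric multiplicity < algebraic multiplicity, so L is not diagonalizable.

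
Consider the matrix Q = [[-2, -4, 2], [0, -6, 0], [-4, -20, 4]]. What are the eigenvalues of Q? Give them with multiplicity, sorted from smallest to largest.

Characteristic polynomial: p(s) = s^3 + 4s^2 - 12s = s(s - 2)(s + 6).
Roots (with multiplicity): -6, 0, 2.

-6, 0, 2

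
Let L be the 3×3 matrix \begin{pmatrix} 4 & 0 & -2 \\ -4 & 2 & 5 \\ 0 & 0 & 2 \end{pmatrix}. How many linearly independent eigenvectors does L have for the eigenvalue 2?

1

L − 2I = [[2, 0, -2], [-4, 0, 5], [0, 0, 0]].
This matrix has rank 2, so its null space has dimension 3 − 2 = 1.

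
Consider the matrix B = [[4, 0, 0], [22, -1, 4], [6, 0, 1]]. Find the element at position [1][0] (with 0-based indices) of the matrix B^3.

382

Characteristic polynomial: t^3 - 4t^2 - t + 4 = (t - 4)(t - 1)(t + 1), so the eigenvalues are -1, 1, 4.
t=-1: eigenvector (0, 1, 0).
t=4: eigenvector (1, 6, 2).
t=1: eigenvector (0, 2, 1).
P = [[0, 1, 0], [1, 6, 2], [0, 2, 1]], D = diag(-1, 4, 1), P⁻¹ = [[-2, 1, -2], [1, 0, 0], [-2, 0, 1]].
B³ = P·diag(-1, 64, 1)·P⁻¹ = [[64, 0, 0], [382, -1, 4], [126, 0, 1]].
The requested entry is 382.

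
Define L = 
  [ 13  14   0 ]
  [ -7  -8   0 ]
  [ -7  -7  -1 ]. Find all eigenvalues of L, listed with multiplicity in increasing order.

Characteristic polynomial: p(t) = t^3 - 4t^2 - 11t - 6 = (t - 6)(t + 1)^2.
Roots (with multiplicity): -1, -1, 6.

-1, -1, 6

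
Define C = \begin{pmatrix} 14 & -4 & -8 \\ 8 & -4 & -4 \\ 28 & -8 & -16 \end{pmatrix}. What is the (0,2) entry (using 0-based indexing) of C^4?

Characteristic polynomial: r^3 + 6r^2 + 8r = r(r + 2)(r + 4), so the eigenvalues are -4, -2, 0.
r=-4: eigenvector (2, 1, 4).
r=-2: eigenvector (1, 0, 2).
r=0: eigenvector (-2, -1, -3).
P = [[2, 1, -2], [1, 0, -1], [4, 2, -3]], D = diag(-4, -2, 0), P⁻¹ = [[-2, 1, 1], [1, -2, 0], [-2, 0, 1]].
C⁴ = P·diag(256, 16, 0)·P⁻¹ = [[-1008, 480, 512], [-512, 256, 256], [-2016, 960, 1024]].
The requested entry is 512.

512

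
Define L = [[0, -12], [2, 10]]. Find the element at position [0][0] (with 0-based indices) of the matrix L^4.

Characteristic polynomial: λ^2 - 10λ + 24 = (λ - 6)(λ - 4), so the eigenvalues are 4, 6.
λ=4: eigenvector (-3, 1).
λ=6: eigenvector (-2, 1).
P = [[-3, -2], [1, 1]], D = diag(4, 6), P⁻¹ = [[-1, -2], [1, 3]].
L⁴ = P·diag(256, 1296)·P⁻¹ = [[-1824, -6240], [1040, 3376]].
The requested entry is -1824.

-1824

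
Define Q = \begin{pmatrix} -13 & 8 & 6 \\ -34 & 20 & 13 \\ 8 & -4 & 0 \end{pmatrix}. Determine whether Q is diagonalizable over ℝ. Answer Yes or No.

Characteristic polynomial: p(t) = t^3 - 7t^2 + 16t - 12 = (t - 3)(t - 2)^2.
t = 2 has algebraic multiplicity 2; rank(Q − 2I) = 2, so geometric multiplicity = 1.
Geometric multiplicity < algebraic multiplicity, so Q is not diagonalizable.

No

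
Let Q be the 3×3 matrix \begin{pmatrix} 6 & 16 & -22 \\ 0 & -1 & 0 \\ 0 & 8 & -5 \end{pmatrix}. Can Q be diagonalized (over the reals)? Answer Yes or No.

Yes

Characteristic polynomial: p(t) = t^3 - 31t - 30 = (t - 6)(t + 1)(t + 5).
All 3 eigenvalues are distinct, so Q is diagonalizable.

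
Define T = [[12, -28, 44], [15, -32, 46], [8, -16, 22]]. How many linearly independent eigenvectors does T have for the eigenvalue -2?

T + 2I = [[14, -28, 44], [15, -30, 46], [8, -16, 24]].
This matrix has rank 2, so its null space has dimension 3 − 2 = 1.

1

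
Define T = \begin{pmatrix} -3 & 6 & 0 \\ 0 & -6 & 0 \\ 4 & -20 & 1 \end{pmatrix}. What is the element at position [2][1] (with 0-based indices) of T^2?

Characteristic polynomial: r^3 + 8r^2 + 9r - 18 = (r - 1)(r + 3)(r + 6), so the eigenvalues are -6, -3, 1.
r=-3: eigenvector (1, 0, -1).
r=-6: eigenvector (-2, 1, 4).
r=1: eigenvector (0, 0, 1).
P = [[1, -2, 0], [0, 1, 0], [-1, 4, 1]], D = diag(-3, -6, 1), P⁻¹ = [[1, 2, 0], [0, 1, 0], [1, -2, 1]].
T² = P·diag(9, 36, 1)·P⁻¹ = [[9, -54, 0], [0, 36, 0], [-8, 124, 1]].
The requested entry is 124.

124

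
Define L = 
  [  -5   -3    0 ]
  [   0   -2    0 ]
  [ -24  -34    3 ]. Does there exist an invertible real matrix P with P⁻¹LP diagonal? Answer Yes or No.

Yes

Characteristic polynomial: p(μ) = μ^3 + 4μ^2 - 11μ - 30 = (μ - 3)(μ + 2)(μ + 5).
All 3 eigenvalues are distinct, so L is diagonalizable.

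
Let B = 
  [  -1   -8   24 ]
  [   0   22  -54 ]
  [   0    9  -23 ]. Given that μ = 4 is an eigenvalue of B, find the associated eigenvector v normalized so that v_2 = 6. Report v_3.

B − 4I = [[-5, -8, 24], [0, 18, -54], [0, 9, -27]].
Solving (B − 4I)v = 0 gives the eigenspace spanned by (0, 6, 2).
With v_2 = 6, v = (0, 6, 2), so v_3 = 2.

2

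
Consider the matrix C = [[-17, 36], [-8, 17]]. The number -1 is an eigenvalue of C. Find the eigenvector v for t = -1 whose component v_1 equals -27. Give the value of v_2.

-12

C + 1I = [[-16, 36], [-8, 18]].
Solving (C + 1I)v = 0 gives the eigenspace spanned by (-27, -12).
With v_1 = -27, v = (-27, -12), so v_2 = -12.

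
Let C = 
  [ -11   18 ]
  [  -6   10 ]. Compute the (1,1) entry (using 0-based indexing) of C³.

Characteristic polynomial: t^2 + t - 2 = (t - 1)(t + 2), so the eigenvalues are -2, 1.
t=-2: eigenvector (2, 1).
t=1: eigenvector (-3, -2).
P = [[2, -3], [1, -2]], D = diag(-2, 1), P⁻¹ = [[2, -3], [1, -2]].
C³ = P·diag(-8, 1)·P⁻¹ = [[-35, 54], [-18, 28]].
The requested entry is 28.

28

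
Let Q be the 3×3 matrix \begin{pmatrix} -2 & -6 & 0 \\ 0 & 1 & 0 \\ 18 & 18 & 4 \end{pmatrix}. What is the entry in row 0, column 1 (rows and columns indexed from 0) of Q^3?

-18

Characteristic polynomial: λ^3 - 3λ^2 - 6λ + 8 = (λ - 4)(λ - 1)(λ + 2), so the eigenvalues are -2, 1, 4.
λ=4: eigenvector (0, 0, 1).
λ=1: eigenvector (-2, 1, 6).
λ=-2: eigenvector (1, 0, -3).
P = [[0, -2, 1], [0, 1, 0], [1, 6, -3]], D = diag(4, 1, -2), P⁻¹ = [[3, 0, 1], [0, 1, 0], [1, 2, 0]].
Q³ = P·diag(64, 1, -8)·P⁻¹ = [[-8, -18, 0], [0, 1, 0], [216, 54, 64]].
The requested entry is -18.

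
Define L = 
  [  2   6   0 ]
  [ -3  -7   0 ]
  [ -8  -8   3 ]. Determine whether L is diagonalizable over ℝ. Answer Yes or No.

Yes

Characteristic polynomial: p(t) = t^3 + 2t^2 - 11t - 12 = (t - 3)(t + 1)(t + 4).
All 3 eigenvalues are distinct, so L is diagonalizable.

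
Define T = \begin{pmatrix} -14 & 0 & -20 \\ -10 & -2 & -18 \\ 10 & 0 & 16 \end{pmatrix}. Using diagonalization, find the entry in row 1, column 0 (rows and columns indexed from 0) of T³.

-280

Characteristic polynomial: μ^3 - 28μ - 48 = (μ - 6)(μ + 2)(μ + 4), so the eigenvalues are -4, -2, 6.
μ=6: eigenvector (-1, -1, 1).
μ=-2: eigenvector (0, 1, 0).
μ=-4: eigenvector (-2, -1, 1).
P = [[-1, 0, -2], [-1, 1, -1], [1, 0, 1]], D = diag(6, -2, -4), P⁻¹ = [[1, 0, 2], [0, 1, 1], [-1, 0, -1]].
T³ = P·diag(216, -8, -64)·P⁻¹ = [[-344, 0, -560], [-280, -8, -504], [280, 0, 496]].
The requested entry is -280.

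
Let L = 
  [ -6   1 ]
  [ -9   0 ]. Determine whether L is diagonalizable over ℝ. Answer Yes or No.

Characteristic polynomial: p(λ) = λ^2 + 6λ + 9 = (λ + 3)^2.
λ = -3 has algebraic multiplicity 2; rank(L + 3I) = 1, so geometric multiplicity = 1.
Geometric multiplicity < algebraic multiplicity, so L is not diagonalizable.

No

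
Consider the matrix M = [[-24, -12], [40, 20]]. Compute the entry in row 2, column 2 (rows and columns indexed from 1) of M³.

Characteristic polynomial: r^2 + 4r = r(r + 4), so the eigenvalues are -4, 0.
r=0: eigenvector (1, -2).
r=-4: eigenvector (3, -5).
P = [[1, 3], [-2, -5]], D = diag(0, -4), P⁻¹ = [[-5, -3], [2, 1]].
M³ = P·diag(0, -64)·P⁻¹ = [[-384, -192], [640, 320]].
The requested entry is 320.

320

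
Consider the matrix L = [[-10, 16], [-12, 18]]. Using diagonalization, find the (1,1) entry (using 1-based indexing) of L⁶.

-139712

Characteristic polynomial: λ^2 - 8λ + 12 = (λ - 6)(λ - 2), so the eigenvalues are 2, 6.
λ=6: eigenvector (1, 1).
λ=2: eigenvector (4, 3).
P = [[1, 4], [1, 3]], D = diag(6, 2), P⁻¹ = [[-3, 4], [1, -1]].
L⁶ = P·diag(46656, 64)·P⁻¹ = [[-139712, 186368], [-139776, 186432]].
The requested entry is -139712.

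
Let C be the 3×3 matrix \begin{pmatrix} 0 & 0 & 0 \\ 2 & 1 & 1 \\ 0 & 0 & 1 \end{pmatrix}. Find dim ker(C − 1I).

1

C − 1I = [[-1, 0, 0], [2, 0, 1], [0, 0, 0]].
This matrix has rank 2, so its null space has dimension 3 − 2 = 1.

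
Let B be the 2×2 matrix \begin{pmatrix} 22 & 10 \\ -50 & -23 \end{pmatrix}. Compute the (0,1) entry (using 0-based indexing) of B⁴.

-130

Characteristic polynomial: s^2 + s - 6 = (s - 2)(s + 3), so the eigenvalues are -3, 2.
s=-3: eigenvector (-2, 5).
s=2: eigenvector (1, -2).
P = [[-2, 1], [5, -2]], D = diag(-3, 2), P⁻¹ = [[2, 1], [5, 2]].
B⁴ = P·diag(81, 16)·P⁻¹ = [[-244, -130], [650, 341]].
The requested entry is -130.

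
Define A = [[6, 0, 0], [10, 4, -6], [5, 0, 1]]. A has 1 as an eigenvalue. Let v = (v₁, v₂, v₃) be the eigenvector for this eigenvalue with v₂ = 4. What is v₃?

A − 1I = [[5, 0, 0], [10, 3, -6], [5, 0, 0]].
Solving (A − 1I)v = 0 gives the eigenspace spanned by (0, 4, 2).
With v₂ = 4, v = (0, 4, 2), so v₃ = 2.

2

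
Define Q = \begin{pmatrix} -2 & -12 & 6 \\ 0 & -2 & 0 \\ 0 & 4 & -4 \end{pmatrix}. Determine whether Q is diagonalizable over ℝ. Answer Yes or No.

Characteristic polynomial: p(r) = r^3 + 8r^2 + 20r + 16 = (r + 2)^2(r + 4).
r = -2 has algebraic multiplicity 2; rank(Q + 2I) = 1, so geometric multiplicity = 2.
Every eigenvalue has geometric = algebraic multiplicity, so Q is diagonalizable.

Yes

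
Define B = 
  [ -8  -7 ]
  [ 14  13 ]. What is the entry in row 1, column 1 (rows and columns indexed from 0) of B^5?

Characteristic polynomial: λ^2 - 5λ - 6 = (λ - 6)(λ + 1), so the eigenvalues are -1, 6.
λ=-1: eigenvector (-1, 1).
λ=6: eigenvector (-1, 2).
P = [[-1, -1], [1, 2]], D = diag(-1, 6), P⁻¹ = [[-2, -1], [1, 1]].
B⁵ = P·diag(-1, 7776)·P⁻¹ = [[-7778, -7777], [15554, 15553]].
The requested entry is 15553.

15553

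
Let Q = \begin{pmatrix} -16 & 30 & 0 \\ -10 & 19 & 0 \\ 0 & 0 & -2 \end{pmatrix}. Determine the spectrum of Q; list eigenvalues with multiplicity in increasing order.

-2, -1, 4

Characteristic polynomial: p(λ) = λ^3 - λ^2 - 10λ - 8 = (λ - 4)(λ + 1)(λ + 2).
Roots (with multiplicity): -2, -1, 4.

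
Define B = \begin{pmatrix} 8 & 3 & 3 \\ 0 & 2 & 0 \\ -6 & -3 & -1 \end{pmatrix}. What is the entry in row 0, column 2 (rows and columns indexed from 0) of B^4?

Characteristic polynomial: r^3 - 9r^2 + 24r - 20 = (r - 5)(r - 2)^2, so the eigenvalues are 2, 2, 5.
r=5: eigenvector (1, 0, -1).
r=2: eigenvector (0, 1, -1).
r=2: eigenvector (-1, 0, 2).
P = [[1, 0, -1], [0, 1, 0], [-1, -1, 2]], D = diag(5, 2, 2), P⁻¹ = [[2, 1, 1], [0, 1, 0], [1, 1, 1]].
B⁴ = P·diag(625, 16, 16)·P⁻¹ = [[1234, 609, 609], [0, 16, 0], [-1218, -609, -593]].
The requested entry is 609.

609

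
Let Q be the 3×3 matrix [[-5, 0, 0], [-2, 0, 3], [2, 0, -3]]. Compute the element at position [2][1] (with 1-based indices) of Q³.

-98

Characteristic polynomial: t^3 + 8t^2 + 15t = t(t + 3)(t + 5), so the eigenvalues are -5, -3, 0.
t=0: eigenvector (0, 1, 0).
t=-5: eigenvector (1, 1, -1).
t=-3: eigenvector (0, -1, 1).
P = [[0, 1, 0], [1, 1, -1], [0, -1, 1]], D = diag(0, -5, -3), P⁻¹ = [[0, 1, 1], [1, 0, 0], [1, 0, 1]].
Q³ = P·diag(0, -125, -27)·P⁻¹ = [[-125, 0, 0], [-98, 0, 27], [98, 0, -27]].
The requested entry is -98.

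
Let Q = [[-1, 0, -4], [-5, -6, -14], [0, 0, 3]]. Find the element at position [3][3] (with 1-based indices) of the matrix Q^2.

Characteristic polynomial: λ^3 + 4λ^2 - 15λ - 18 = (λ - 3)(λ + 1)(λ + 6), so the eigenvalues are -6, -1, 3.
λ=3: eigenvector (-1, -1, 1).
λ=-6: eigenvector (0, 1, 0).
λ=-1: eigenvector (-1, 1, 0).
P = [[-1, 0, -1], [-1, 1, 1], [1, 0, 0]], D = diag(3, -6, -1), P⁻¹ = [[0, 0, 1], [1, 1, 2], [-1, 0, -1]].
Q² = P·diag(9, 36, 1)·P⁻¹ = [[1, 0, -8], [35, 36, 62], [0, 0, 9]].
The requested entry is 9.

9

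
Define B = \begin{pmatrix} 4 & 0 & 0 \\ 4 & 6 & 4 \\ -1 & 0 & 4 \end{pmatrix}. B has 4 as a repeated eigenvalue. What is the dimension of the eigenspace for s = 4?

B − 4I = [[0, 0, 0], [4, 2, 4], [-1, 0, 0]].
This matrix has rank 2, so its null space has dimension 3 − 2 = 1.

1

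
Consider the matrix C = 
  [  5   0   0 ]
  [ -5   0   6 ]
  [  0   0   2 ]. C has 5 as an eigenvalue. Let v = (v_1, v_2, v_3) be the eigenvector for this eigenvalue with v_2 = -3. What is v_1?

3

C − 5I = [[0, 0, 0], [-5, -5, 6], [0, 0, -3]].
Solving (C − 5I)v = 0 gives the eigenspace spanned by (3, -3, 0).
With v_2 = -3, v = (3, -3, 0), so v_1 = 3.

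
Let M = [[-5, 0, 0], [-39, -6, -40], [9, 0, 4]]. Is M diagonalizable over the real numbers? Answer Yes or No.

Yes

Characteristic polynomial: p(t) = t^3 + 7t^2 - 14t - 120 = (t - 4)(t + 5)(t + 6).
All 3 eigenvalues are distinct, so M is diagonalizable.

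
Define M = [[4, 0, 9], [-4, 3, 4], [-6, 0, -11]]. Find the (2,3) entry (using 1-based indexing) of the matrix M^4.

-1892

Characteristic polynomial: μ^3 + 4μ^2 - 11μ - 30 = (μ - 3)(μ + 2)(μ + 5), so the eigenvalues are -5, -2, 3.
μ=-2: eigenvector (3, 4, -2).
μ=3: eigenvector (0, 1, 0).
μ=-5: eigenvector (-1, -1, 1).
P = [[3, 0, -1], [4, 1, -1], [-2, 0, 1]], D = diag(-2, 3, -5), P⁻¹ = [[1, 0, 1], [-2, 1, -1], [2, 0, 3]].
M⁴ = P·diag(16, 81, 625)·P⁻¹ = [[-1202, 0, -1827], [-1348, 81, -1892], [1218, 0, 1843]].
The requested entry is -1892.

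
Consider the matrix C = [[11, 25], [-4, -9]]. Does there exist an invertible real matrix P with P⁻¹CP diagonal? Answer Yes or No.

No

Characteristic polynomial: p(t) = t^2 - 2t + 1 = (t - 1)^2.
t = 1 has algebraic multiplicity 2; rank(C − 1I) = 1, so geometric multiplicity = 1.
Geometric multiplicity < algebraic multiplicity, so C is not diagonalizable.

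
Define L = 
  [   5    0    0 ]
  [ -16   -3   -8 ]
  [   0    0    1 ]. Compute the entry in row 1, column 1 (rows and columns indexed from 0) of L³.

-27

Characteristic polynomial: r^3 - 3r^2 - 13r + 15 = (r - 5)(r - 1)(r + 3), so the eigenvalues are -3, 1, 5.
r=1: eigenvector (0, -2, 1).
r=-3: eigenvector (0, 1, 0).
r=5: eigenvector (1, -2, 0).
P = [[0, 0, 1], [-2, 1, -2], [1, 0, 0]], D = diag(1, -3, 5), P⁻¹ = [[0, 0, 1], [2, 1, 2], [1, 0, 0]].
L³ = P·diag(1, -27, 125)·P⁻¹ = [[125, 0, 0], [-304, -27, -56], [0, 0, 1]].
The requested entry is -27.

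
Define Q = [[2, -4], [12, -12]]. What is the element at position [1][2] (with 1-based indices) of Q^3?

-304

Characteristic polynomial: s^2 + 10s + 24 = (s + 4)(s + 6), so the eigenvalues are -6, -4.
s=-4: eigenvector (-2, -3).
s=-6: eigenvector (1, 2).
P = [[-2, 1], [-3, 2]], D = diag(-4, -6), P⁻¹ = [[-2, 1], [-3, 2]].
Q³ = P·diag(-64, -216)·P⁻¹ = [[392, -304], [912, -672]].
The requested entry is -304.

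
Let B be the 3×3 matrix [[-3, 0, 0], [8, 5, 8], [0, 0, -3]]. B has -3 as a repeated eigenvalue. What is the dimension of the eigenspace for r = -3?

2

B + 3I = [[0, 0, 0], [8, 8, 8], [0, 0, 0]].
This matrix has rank 1, so its null space has dimension 3 − 1 = 2.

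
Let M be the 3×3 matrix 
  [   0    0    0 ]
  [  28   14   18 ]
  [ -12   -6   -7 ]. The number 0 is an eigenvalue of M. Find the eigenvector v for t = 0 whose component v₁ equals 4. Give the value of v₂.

M = [[0, 0, 0], [28, 14, 18], [-12, -6, -7]].
Solving (M)v = 0 gives the eigenspace spanned by (4, -8, 0).
With v₁ = 4, v = (4, -8, 0), so v₂ = -8.

-8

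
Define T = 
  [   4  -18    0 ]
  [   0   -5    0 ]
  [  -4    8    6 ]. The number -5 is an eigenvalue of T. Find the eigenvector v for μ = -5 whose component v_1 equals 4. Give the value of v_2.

2

T + 5I = [[9, -18, 0], [0, 0, 0], [-4, 8, 11]].
Solving (T + 5I)v = 0 gives the eigenspace spanned by (4, 2, 0).
With v_1 = 4, v = (4, 2, 0), so v_2 = 2.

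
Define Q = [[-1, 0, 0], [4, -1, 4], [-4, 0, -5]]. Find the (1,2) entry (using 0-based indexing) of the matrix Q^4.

Characteristic polynomial: s^3 + 7s^2 + 11s + 5 = (s + 1)^2(s + 5), so the eigenvalues are -5, -1, -1.
s=-1: eigenvector (1, -1, -1).
s=-1: eigenvector (-1, 2, 1).
s=-5: eigenvector (0, -1, 1).
P = [[1, -1, 0], [-1, 2, -1], [-1, 1, 1]], D = diag(-1, -1, -5), P⁻¹ = [[3, 1, 1], [2, 1, 1], [1, 0, 1]].
Q⁴ = P·diag(1, 1, 625)·P⁻¹ = [[1, 0, 0], [-624, 1, -624], [624, 0, 625]].
The requested entry is -624.

-624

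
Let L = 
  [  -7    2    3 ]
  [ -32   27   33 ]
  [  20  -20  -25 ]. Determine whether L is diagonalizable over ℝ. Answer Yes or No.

No

Characteristic polynomial: p(s) = s^3 + 5s^2 - 25s - 125 = (s - 5)(s + 5)^2.
s = -5 has algebraic multiplicity 2; rank(L + 5I) = 2, so geometric multiplicity = 1.
Geometric multiplicity < algebraic multiplicity, so L is not diagonalizable.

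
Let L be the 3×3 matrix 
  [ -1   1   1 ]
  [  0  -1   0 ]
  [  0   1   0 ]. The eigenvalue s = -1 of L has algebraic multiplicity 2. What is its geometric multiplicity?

2

L + 1I = [[0, 1, 1], [0, 0, 0], [0, 1, 1]].
This matrix has rank 1, so its null space has dimension 3 − 1 = 2.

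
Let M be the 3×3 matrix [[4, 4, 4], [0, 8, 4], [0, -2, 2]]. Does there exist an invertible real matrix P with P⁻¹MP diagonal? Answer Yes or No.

Characteristic polynomial: p(λ) = λ^3 - 14λ^2 + 64λ - 96 = (λ - 6)(λ - 4)^2.
λ = 4 has algebraic multiplicity 2; rank(M − 4I) = 1, so geometric multiplicity = 2.
Every eigenvalue has geometric = algebraic multiplicity, so M is diagonalizable.

Yes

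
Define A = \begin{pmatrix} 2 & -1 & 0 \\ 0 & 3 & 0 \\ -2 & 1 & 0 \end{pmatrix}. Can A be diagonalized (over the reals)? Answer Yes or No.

Yes

Characteristic polynomial: p(t) = t^3 - 5t^2 + 6t = t(t - 3)(t - 2).
All 3 eigenvalues are distinct, so A is diagonalizable.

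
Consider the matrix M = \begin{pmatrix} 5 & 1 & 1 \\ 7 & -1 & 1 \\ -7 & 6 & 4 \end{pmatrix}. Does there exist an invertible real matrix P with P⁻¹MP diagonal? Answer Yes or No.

Characteristic polynomial: p(λ) = λ^3 - 8λ^2 + 5λ + 50 = (λ - 5)^2(λ + 2).
λ = 5 has algebraic multiplicity 2; rank(M − 5I) = 2, so geometric multiplicity = 1.
Geometric multiplicity < algebraic multiplicity, so M is not diagonalizable.

No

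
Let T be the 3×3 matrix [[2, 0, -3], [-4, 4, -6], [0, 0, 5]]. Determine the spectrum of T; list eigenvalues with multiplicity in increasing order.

Characteristic polynomial: p(λ) = λ^3 - 11λ^2 + 38λ - 40 = (λ - 5)(λ - 4)(λ - 2).
Roots (with multiplicity): 2, 4, 5.

2, 4, 5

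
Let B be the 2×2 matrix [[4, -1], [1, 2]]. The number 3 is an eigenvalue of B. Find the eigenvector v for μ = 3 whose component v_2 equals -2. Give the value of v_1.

-2

B − 3I = [[1, -1], [1, -1]].
Solving (B − 3I)v = 0 gives the eigenspace spanned by (-2, -2).
With v_2 = -2, v = (-2, -2), so v_1 = -2.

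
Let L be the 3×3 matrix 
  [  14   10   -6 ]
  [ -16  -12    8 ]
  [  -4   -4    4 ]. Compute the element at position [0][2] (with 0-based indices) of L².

-28

Characteristic polynomial: λ^3 - 6λ^2 + 8λ = λ(λ - 4)(λ - 2), so the eigenvalues are 0, 2, 4.
λ=2: eigenvector (1, 0, 2).
λ=4: eigenvector (-1, 1, 0).
λ=0: eigenvector (1, -2, -1).
P = [[1, -1, 1], [0, 1, -2], [2, 0, -1]], D = diag(2, 4, 0), P⁻¹ = [[-1, -1, 1], [-4, -3, 2], [-2, -2, 1]].
L² = P·diag(4, 16, 0)·P⁻¹ = [[60, 44, -28], [-64, -48, 32], [-8, -8, 8]].
The requested entry is -28.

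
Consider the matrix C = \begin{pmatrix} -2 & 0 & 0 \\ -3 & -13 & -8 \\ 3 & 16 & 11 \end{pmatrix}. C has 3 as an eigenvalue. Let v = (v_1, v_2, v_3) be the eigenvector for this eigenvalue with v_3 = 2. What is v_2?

-1

C − 3I = [[-5, 0, 0], [-3, -16, -8], [3, 16, 8]].
Solving (C − 3I)v = 0 gives the eigenspace spanned by (0, -1, 2).
With v_3 = 2, v = (0, -1, 2), so v_2 = -1.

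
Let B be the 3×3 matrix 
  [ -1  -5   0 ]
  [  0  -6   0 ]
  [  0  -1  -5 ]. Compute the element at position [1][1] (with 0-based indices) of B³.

Characteristic polynomial: μ^3 + 12μ^2 + 41μ + 30 = (μ + 1)(μ + 5)(μ + 6), so the eigenvalues are -6, -5, -1.
μ=-1: eigenvector (1, 0, 0).
μ=-6: eigenvector (1, 1, 1).
μ=-5: eigenvector (0, 0, 1).
P = [[1, 1, 0], [0, 1, 0], [0, 1, 1]], D = diag(-1, -6, -5), P⁻¹ = [[1, -1, 0], [0, 1, 0], [0, -1, 1]].
B³ = P·diag(-1, -216, -125)·P⁻¹ = [[-1, -215, 0], [0, -216, 0], [0, -91, -125]].
The requested entry is -216.

-216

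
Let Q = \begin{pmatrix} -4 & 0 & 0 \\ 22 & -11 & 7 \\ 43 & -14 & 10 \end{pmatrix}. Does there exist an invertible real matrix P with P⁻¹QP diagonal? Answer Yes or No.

No

Characteristic polynomial: p(λ) = λ^3 + 5λ^2 - 8λ - 48 = (λ - 3)(λ + 4)^2.
λ = -4 has algebraic multiplicity 2; rank(Q + 4I) = 2, so geometric multiplicity = 1.
Geometric multiplicity < algebraic multiplicity, so Q is not diagonalizable.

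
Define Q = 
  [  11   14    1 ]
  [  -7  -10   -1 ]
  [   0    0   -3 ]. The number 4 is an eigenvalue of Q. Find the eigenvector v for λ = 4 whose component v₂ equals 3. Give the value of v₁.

Q − 4I = [[7, 14, 1], [-7, -14, -1], [0, 0, -7]].
Solving (Q − 4I)v = 0 gives the eigenspace spanned by (-6, 3, 0).
With v₂ = 3, v = (-6, 3, 0), so v₁ = -6.

-6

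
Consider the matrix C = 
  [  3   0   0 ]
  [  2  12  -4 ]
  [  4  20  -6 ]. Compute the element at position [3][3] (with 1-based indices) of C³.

-216

Characteristic polynomial: s^3 - 9s^2 + 26s - 24 = (s - 4)(s - 3)(s - 2), so the eigenvalues are 2, 3, 4.
s=3: eigenvector (1, -2, -4).
s=4: eigenvector (0, 1, 2).
s=2: eigenvector (0, 2, 5).
P = [[1, 0, 0], [-2, 1, 2], [-4, 2, 5]], D = diag(3, 4, 2), P⁻¹ = [[1, 0, 0], [2, 5, -2], [0, -2, 1]].
C³ = P·diag(27, 64, 8)·P⁻¹ = [[27, 0, 0], [74, 288, -112], [148, 560, -216]].
The requested entry is -216.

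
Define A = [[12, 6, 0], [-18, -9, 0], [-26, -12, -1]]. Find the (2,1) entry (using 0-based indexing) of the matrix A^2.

Characteristic polynomial: μ^3 - 2μ^2 - 3μ = μ(μ - 3)(μ + 1), so the eigenvalues are -1, 0, 3.
μ=3: eigenvector (2, -3, -4).
μ=0: eigenvector (1, -2, -2).
μ=-1: eigenvector (0, 0, 1).
P = [[2, 1, 0], [-3, -2, 0], [-4, -2, 1]], D = diag(3, 0, -1), P⁻¹ = [[2, 1, 0], [-3, -2, 0], [2, 0, 1]].
A² = P·diag(9, 0, 1)·P⁻¹ = [[36, 18, 0], [-54, -27, 0], [-70, -36, 1]].
The requested entry is -36.

-36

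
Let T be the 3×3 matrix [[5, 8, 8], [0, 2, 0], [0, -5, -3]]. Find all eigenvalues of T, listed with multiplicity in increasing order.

Characteristic polynomial: p(r) = r^3 - 4r^2 - 11r + 30 = (r - 5)(r - 2)(r + 3).
Roots (with multiplicity): -3, 2, 5.

-3, 2, 5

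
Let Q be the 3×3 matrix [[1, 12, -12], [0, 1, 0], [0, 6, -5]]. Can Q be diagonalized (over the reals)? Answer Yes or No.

Characteristic polynomial: p(r) = r^3 + 3r^2 - 9r + 5 = (r - 1)^2(r + 5).
r = 1 has algebraic multiplicity 2; rank(Q − 1I) = 1, so geometric multiplicity = 2.
Every eigenvalue has geometric = algebraic multiplicity, so Q is diagonalizable.

Yes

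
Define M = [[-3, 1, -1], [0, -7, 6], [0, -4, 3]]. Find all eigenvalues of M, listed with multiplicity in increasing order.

Characteristic polynomial: p(r) = r^3 + 7r^2 + 15r + 9 = (r + 1)(r + 3)^2.
Roots (with multiplicity): -3, -3, -1.

-3, -3, -1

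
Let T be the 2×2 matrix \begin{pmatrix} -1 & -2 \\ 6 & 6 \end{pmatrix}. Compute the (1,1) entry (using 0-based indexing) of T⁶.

Characteristic polynomial: r^2 - 5r + 6 = (r - 3)(r - 2), so the eigenvalues are 2, 3.
r=2: eigenvector (2, -3).
r=3: eigenvector (1, -2).
P = [[2, 1], [-3, -2]], D = diag(2, 3), P⁻¹ = [[2, 1], [-3, -2]].
T⁶ = P·diag(64, 729)·P⁻¹ = [[-1931, -1330], [3990, 2724]].
The requested entry is 2724.

2724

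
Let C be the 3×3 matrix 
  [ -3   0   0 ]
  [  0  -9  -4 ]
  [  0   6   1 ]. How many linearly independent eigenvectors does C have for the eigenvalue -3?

C + 3I = [[0, 0, 0], [0, -6, -4], [0, 6, 4]].
This matrix has rank 1, so its null space has dimension 3 − 1 = 2.

2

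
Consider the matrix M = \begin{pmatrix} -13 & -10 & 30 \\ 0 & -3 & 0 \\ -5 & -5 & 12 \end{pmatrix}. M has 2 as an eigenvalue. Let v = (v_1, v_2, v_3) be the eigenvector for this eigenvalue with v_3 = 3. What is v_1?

6

M − 2I = [[-15, -10, 30], [0, -5, 0], [-5, -5, 10]].
Solving (M − 2I)v = 0 gives the eigenspace spanned by (6, 0, 3).
With v_3 = 3, v = (6, 0, 3), so v_1 = 6.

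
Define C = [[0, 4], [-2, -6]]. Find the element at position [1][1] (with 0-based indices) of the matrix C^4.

496

Characteristic polynomial: μ^2 + 6μ + 8 = (μ + 2)(μ + 4), so the eigenvalues are -4, -2.
μ=-2: eigenvector (-2, 1).
μ=-4: eigenvector (-1, 1).
P = [[-2, -1], [1, 1]], D = diag(-2, -4), P⁻¹ = [[-1, -1], [1, 2]].
C⁴ = P·diag(16, 256)·P⁻¹ = [[-224, -480], [240, 496]].
The requested entry is 496.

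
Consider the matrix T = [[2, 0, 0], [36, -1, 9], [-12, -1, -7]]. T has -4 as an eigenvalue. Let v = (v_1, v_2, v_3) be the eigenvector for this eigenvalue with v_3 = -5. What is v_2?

15

T + 4I = [[6, 0, 0], [36, 3, 9], [-12, -1, -3]].
Solving (T + 4I)v = 0 gives the eigenspace spanned by (0, 15, -5).
With v_3 = -5, v = (0, 15, -5), so v_2 = 15.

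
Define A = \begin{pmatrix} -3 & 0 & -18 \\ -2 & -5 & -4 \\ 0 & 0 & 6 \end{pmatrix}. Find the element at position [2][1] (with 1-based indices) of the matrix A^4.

Characteristic polynomial: t^3 + 2t^2 - 33t - 90 = (t - 6)(t + 3)(t + 5), so the eigenvalues are -5, -3, 6.
t=-5: eigenvector (0, 1, 0).
t=-3: eigenvector (-1, 1, 0).
t=6: eigenvector (-2, 0, 1).
P = [[0, -1, -2], [1, 1, 0], [0, 0, 1]], D = diag(-5, -3, 6), P⁻¹ = [[1, 1, 2], [-1, 0, -2], [0, 0, 1]].
A⁴ = P·diag(625, 81, 1296)·P⁻¹ = [[81, 0, -2430], [544, 625, 1088], [0, 0, 1296]].
The requested entry is 544.

544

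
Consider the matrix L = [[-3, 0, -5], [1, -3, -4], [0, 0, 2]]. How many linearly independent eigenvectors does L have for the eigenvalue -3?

1

L + 3I = [[0, 0, -5], [1, 0, -4], [0, 0, 5]].
This matrix has rank 2, so its null space has dimension 3 − 2 = 1.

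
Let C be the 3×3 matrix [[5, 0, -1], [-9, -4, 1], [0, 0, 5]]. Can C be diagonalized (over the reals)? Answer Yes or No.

Characteristic polynomial: p(t) = t^3 - 6t^2 - 15t + 100 = (t - 5)^2(t + 4).
t = 5 has algebraic multiplicity 2; rank(C − 5I) = 2, so geometric multiplicity = 1.
Geometric multiplicity < algebraic multiplicity, so C is not diagonalizable.

No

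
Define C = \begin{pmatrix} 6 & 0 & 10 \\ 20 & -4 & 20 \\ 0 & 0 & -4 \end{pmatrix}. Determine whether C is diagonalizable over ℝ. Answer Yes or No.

Yes

Characteristic polynomial: p(λ) = λ^3 + 2λ^2 - 32λ - 96 = (λ - 6)(λ + 4)^2.
λ = -4 has algebraic multiplicity 2; rank(C + 4I) = 1, so geometric multiplicity = 2.
Every eigenvalue has geometric = algebraic multiplicity, so C is diagonalizable.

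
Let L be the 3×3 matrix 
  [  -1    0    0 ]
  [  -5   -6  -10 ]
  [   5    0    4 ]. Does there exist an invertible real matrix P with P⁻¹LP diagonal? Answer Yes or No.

Yes

Characteristic polynomial: p(μ) = μ^3 + 3μ^2 - 22μ - 24 = (μ - 4)(μ + 1)(μ + 6).
All 3 eigenvalues are distinct, so L is diagonalizable.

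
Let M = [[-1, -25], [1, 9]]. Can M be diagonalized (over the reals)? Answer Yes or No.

No

Characteristic polynomial: p(λ) = λ^2 - 8λ + 16 = (λ - 4)^2.
λ = 4 has algebraic multiplicity 2; rank(M − 4I) = 1, so geometric multiplicity = 1.
Geometric multiplicity < algebraic multiplicity, so M is not diagonalizable.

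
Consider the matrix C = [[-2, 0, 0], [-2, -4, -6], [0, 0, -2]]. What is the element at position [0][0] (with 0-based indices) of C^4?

Characteristic polynomial: s^3 + 8s^2 + 20s + 16 = (s + 2)^2(s + 4), so the eigenvalues are -4, -2, -2.
s=-4: eigenvector (0, 1, 0).
s=-2: eigenvector (1, -1, 0).
s=-2: eigenvector (-1, -2, 1).
P = [[0, 1, -1], [1, -1, -2], [0, 0, 1]], D = diag(-4, -2, -2), P⁻¹ = [[1, 1, 3], [1, 0, 1], [0, 0, 1]].
C⁴ = P·diag(256, 16, 16)·P⁻¹ = [[16, 0, 0], [240, 256, 720], [0, 0, 16]].
The requested entry is 16.

16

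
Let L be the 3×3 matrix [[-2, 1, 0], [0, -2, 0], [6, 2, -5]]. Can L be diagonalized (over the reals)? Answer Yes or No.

No

Characteristic polynomial: p(r) = r^3 + 9r^2 + 24r + 20 = (r + 2)^2(r + 5).
r = -2 has algebraic multiplicity 2; rank(L + 2I) = 2, so geometric multiplicity = 1.
Geometric multiplicity < algebraic multiplicity, so L is not diagonalizable.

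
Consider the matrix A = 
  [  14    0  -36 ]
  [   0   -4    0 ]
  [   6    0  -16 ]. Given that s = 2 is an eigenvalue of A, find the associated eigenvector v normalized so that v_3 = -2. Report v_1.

A − 2I = [[12, 0, -36], [0, -6, 0], [6, 0, -18]].
Solving (A − 2I)v = 0 gives the eigenspace spanned by (-6, 0, -2).
With v_3 = -2, v = (-6, 0, -2), so v_1 = -6.

-6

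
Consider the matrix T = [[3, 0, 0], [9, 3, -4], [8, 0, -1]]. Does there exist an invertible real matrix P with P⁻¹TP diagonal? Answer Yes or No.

Characteristic polynomial: p(r) = r^3 - 5r^2 + 3r + 9 = (r - 3)^2(r + 1).
r = 3 has algebraic multiplicity 2; rank(T − 3I) = 2, so geometric multiplicity = 1.
Geometric multiplicity < algebraic multiplicity, so T is not diagonalizable.

No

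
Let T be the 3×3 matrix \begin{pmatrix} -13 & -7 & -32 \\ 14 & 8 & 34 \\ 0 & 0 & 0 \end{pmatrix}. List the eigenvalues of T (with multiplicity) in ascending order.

Characteristic polynomial: p(r) = r^3 + 5r^2 - 6r = r(r - 1)(r + 6).
Roots (with multiplicity): -6, 0, 1.

-6, 0, 1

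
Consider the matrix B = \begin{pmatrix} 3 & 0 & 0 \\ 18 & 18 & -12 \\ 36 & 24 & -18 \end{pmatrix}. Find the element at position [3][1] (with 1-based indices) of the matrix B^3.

972

Characteristic polynomial: s^3 - 3s^2 - 36s + 108 = (s - 6)(s - 3)(s + 6), so the eigenvalues are -6, 3, 6.
s=3: eigenvector (1, 2, 4).
s=-6: eigenvector (0, 1, 2).
s=6: eigenvector (0, -1, -1).
P = [[1, 0, 0], [2, 1, -1], [4, 2, -1]], D = diag(3, -6, 6), P⁻¹ = [[1, 0, 0], [-2, -1, 1], [0, -2, 1]].
B³ = P·diag(27, -216, 216)·P⁻¹ = [[27, 0, 0], [486, 648, -432], [972, 864, -648]].
The requested entry is 972.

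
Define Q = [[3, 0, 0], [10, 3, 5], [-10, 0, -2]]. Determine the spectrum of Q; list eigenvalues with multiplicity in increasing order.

Characteristic polynomial: p(s) = s^3 - 4s^2 - 3s + 18 = (s - 3)^2(s + 2).
Roots (with multiplicity): -2, 3, 3.

-2, 3, 3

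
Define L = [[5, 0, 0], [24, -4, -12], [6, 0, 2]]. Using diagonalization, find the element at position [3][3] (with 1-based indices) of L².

Characteristic polynomial: t^3 - 3t^2 - 18t + 40 = (t - 5)(t - 2)(t + 4), so the eigenvalues are -4, 2, 5.
t=2: eigenvector (0, -2, 1).
t=-4: eigenvector (0, 1, 0).
t=5: eigenvector (1, 0, 2).
P = [[0, 0, 1], [-2, 1, 0], [1, 0, 2]], D = diag(2, -4, 5), P⁻¹ = [[-2, 0, 1], [-4, 1, 2], [1, 0, 0]].
L² = P·diag(4, 16, 25)·P⁻¹ = [[25, 0, 0], [-48, 16, 24], [42, 0, 4]].
The requested entry is 4.

4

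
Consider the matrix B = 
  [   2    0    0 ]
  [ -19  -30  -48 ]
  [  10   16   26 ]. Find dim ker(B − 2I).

B − 2I = [[0, 0, 0], [-19, -32, -48], [10, 16, 24]].
This matrix has rank 2, so its null space has dimension 3 − 2 = 1.

1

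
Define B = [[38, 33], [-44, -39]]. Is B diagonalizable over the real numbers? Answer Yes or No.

Characteristic polynomial: p(r) = r^2 + r - 30 = (r - 5)(r + 6).
All 2 eigenvalues are distinct, so B is diagonalizable.

Yes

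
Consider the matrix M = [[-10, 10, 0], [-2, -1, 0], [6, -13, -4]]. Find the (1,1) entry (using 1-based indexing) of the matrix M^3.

-580

Characteristic polynomial: s^3 + 15s^2 + 74s + 120 = (s + 4)(s + 5)(s + 6), so the eigenvalues are -6, -5, -4.
s=-6: eigenvector (5, 2, -2).
s=-5: eigenvector (2, 1, 1).
s=-4: eigenvector (0, 0, 1).
P = [[5, 2, 0], [2, 1, 0], [-2, 1, 1]], D = diag(-6, -5, -4), P⁻¹ = [[1, -2, 0], [-2, 5, 0], [4, -9, 1]].
M³ = P·diag(-216, -125, -64)·P⁻¹ = [[-580, 910, 0], [-182, 239, 0], [426, -913, -64]].
The requested entry is -580.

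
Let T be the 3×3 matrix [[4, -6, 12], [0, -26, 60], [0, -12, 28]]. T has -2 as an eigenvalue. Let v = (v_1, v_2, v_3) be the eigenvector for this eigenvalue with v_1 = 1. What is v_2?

5

T + 2I = [[6, -6, 12], [0, -24, 60], [0, -12, 30]].
Solving (T + 2I)v = 0 gives the eigenspace spanned by (1, 5, 2).
With v_1 = 1, v = (1, 5, 2), so v_2 = 5.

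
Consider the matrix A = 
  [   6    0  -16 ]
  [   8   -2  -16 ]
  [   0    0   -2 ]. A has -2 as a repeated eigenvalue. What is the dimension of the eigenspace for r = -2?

2

A + 2I = [[8, 0, -16], [8, 0, -16], [0, 0, 0]].
This matrix has rank 1, so its null space has dimension 3 − 1 = 2.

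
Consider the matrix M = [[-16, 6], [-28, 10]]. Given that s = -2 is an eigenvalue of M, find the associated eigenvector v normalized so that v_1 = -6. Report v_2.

M + 2I = [[-14, 6], [-28, 12]].
Solving (M + 2I)v = 0 gives the eigenspace spanned by (-6, -14).
With v_1 = -6, v = (-6, -14), so v_2 = -14.

-14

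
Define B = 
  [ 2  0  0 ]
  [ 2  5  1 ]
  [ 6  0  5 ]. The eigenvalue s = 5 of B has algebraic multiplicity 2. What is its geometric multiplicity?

1

B − 5I = [[-3, 0, 0], [2, 0, 1], [6, 0, 0]].
This matrix has rank 2, so its null space has dimension 3 − 2 = 1.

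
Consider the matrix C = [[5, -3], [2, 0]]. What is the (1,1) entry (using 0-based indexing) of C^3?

-30

Characteristic polynomial: r^2 - 5r + 6 = (r - 3)(r - 2), so the eigenvalues are 2, 3.
r=2: eigenvector (1, 1).
r=3: eigenvector (-3, -2).
P = [[1, -3], [1, -2]], D = diag(2, 3), P⁻¹ = [[-2, 3], [-1, 1]].
C³ = P·diag(8, 27)·P⁻¹ = [[65, -57], [38, -30]].
The requested entry is -30.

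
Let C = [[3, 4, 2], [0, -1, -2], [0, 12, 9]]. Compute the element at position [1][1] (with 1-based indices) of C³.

27

Characteristic polynomial: r^3 - 11r^2 + 39r - 45 = (r - 5)(r - 3)^2, so the eigenvalues are 3, 3, 5.
r=5: eigenvector (1, -1, 3).
r=3: eigenvector (1, 0, 0).
r=3: eigenvector (1, -1, 2).
P = [[1, 1, 1], [-1, 0, -1], [3, 0, 2]], D = diag(5, 3, 3), P⁻¹ = [[0, 2, 1], [1, 1, 0], [0, -3, -1]].
C³ = P·diag(125, 27, 27)·P⁻¹ = [[27, 196, 98], [0, -169, -98], [0, 588, 321]].
The requested entry is 27.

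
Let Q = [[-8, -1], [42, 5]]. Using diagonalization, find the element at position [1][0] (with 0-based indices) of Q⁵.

1302

Characteristic polynomial: t^2 + 3t + 2 = (t + 1)(t + 2), so the eigenvalues are -2, -1.
t=-2: eigenvector (1, -6).
t=-1: eigenvector (-1, 7).
P = [[1, -1], [-6, 7]], D = diag(-2, -1), P⁻¹ = [[7, 1], [6, 1]].
Q⁵ = P·diag(-32, -1)·P⁻¹ = [[-218, -31], [1302, 185]].
The requested entry is 1302.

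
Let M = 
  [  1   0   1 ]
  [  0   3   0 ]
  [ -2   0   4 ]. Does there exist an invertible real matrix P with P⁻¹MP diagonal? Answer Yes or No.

Yes

Characteristic polynomial: p(s) = s^3 - 8s^2 + 21s - 18 = (s - 3)^2(s - 2).
s = 3 has algebraic multiplicity 2; rank(M − 3I) = 1, so geometric multiplicity = 2.
Every eigenvalue has geometric = algebraic multiplicity, so M is diagonalizable.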